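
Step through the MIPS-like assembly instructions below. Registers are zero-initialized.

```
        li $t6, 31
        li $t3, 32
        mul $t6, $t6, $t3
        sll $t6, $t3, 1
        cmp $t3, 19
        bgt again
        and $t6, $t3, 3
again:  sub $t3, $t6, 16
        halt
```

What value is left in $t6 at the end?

64

li $t6, 31 → $t6=31
li $t3, 32 → $t3=32
mul $t6, $t6, $t3 → $t6=31*32=992
sll $t6, $t3, 1 → $t6=32<<1=64
cmp $t3, 19  (cmp 32,19)
bgt again: taken
sub $t3, $t6, 16 → $t3=64-16=48
halt.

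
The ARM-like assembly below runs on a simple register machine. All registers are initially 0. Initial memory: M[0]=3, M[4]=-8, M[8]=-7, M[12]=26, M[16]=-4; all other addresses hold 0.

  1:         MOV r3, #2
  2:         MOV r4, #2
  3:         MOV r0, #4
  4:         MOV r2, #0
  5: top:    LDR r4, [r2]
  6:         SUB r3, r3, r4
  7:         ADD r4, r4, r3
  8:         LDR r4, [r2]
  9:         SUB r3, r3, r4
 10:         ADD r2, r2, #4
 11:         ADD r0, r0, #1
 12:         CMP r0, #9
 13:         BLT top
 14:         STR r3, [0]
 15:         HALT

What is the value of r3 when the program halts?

-18

r3=2
r4=2
r0=4
r2=0
r4=M[0]=3
r3=2-3=-1
r4=3+(-1)=2
r4=M[0]=3
r3=(-1)-3=-4
r2=0+4=4
r0=4+1=5
CMP r0, #9  (cmp 5,9)
BLT top: taken
r4=M[4]=-8
r3=(-4)-(-8)=4
r4=(-8)+4=-4
r4=M[4]=-8
r3=4-(-8)=12
r2=4+4=8
r0=5+1=6
CMP r0, #9  (cmp 6,9)
BLT top: taken
r4=M[8]=-7
r3=12-(-7)=19
r4=(-7)+19=12
r4=M[8]=-7
r3=19-(-7)=26
r2=8+4=12
r0=6+1=7
CMP r0, #9  (cmp 7,9)
BLT top: taken
r4=M[12]=26
r3=26-26=0
r4=26+0=26
r4=M[12]=26
r3=0-26=-26
r2=12+4=16
r0=7+1=8
CMP r0, #9  (cmp 8,9)
BLT top: taken
r4=M[16]=-4
r3=(-26)-(-4)=-22
r4=(-4)+(-22)=-26
r4=M[16]=-4
r3=(-22)-(-4)=-18
r2=16+4=20
r0=8+1=9
CMP r0, #9  (cmp 9,9)
BLT top: not taken
STR r3, [0] → M[0]=-18
halt.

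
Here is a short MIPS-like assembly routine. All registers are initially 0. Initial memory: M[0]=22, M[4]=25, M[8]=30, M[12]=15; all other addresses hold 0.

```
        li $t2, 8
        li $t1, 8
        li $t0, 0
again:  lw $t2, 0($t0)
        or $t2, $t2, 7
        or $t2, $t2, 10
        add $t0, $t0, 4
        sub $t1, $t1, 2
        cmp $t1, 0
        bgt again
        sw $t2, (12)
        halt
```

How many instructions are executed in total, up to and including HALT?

33

$t2=8
$t1=8
$t0=0
$t2=M[0]=22
$t2=22|7=23
$t2=23|10=31
$t0=0+4=4
$t1=8-2=6
cmp $t1, 0  (cmp 6,0)
bgt again: taken
$t2=M[4]=25
$t2=25|7=31
$t2=31|10=31
$t0=4+4=8
$t1=6-2=4
cmp $t1, 0  (cmp 4,0)
bgt again: taken
$t2=M[8]=30
$t2=30|7=31
$t2=31|10=31
$t0=8+4=12
$t1=4-2=2
cmp $t1, 0  (cmp 2,0)
bgt again: taken
$t2=M[12]=15
$t2=15|7=15
$t2=15|10=15
$t0=12+4=16
$t1=2-2=0
cmp $t1, 0  (cmp 0,0)
bgt again: not taken
sw $t2, (12) → M[12]=15
halt.
Total executed instructions: 33.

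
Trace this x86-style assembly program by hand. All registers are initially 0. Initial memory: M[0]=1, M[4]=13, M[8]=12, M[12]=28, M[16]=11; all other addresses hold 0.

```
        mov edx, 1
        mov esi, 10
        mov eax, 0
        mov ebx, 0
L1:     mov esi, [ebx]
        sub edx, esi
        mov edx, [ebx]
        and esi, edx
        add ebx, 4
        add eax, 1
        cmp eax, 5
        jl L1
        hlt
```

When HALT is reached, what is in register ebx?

mov edx, 1 → edx=1
mov esi, 10 → esi=10
mov eax, 0 → eax=0
mov ebx, 0 → ebx=0
mov esi, [ebx] → esi=M[0]=1
sub edx, esi → edx=1-1=0
mov edx, [ebx] → edx=M[0]=1
and esi, edx → esi=1&1=1
add ebx, 4 → ebx=0+4=4
add eax, 1 → eax=0+1=1
cmp eax, 5  (cmp 1,5)
jl L1: taken
mov esi, [ebx] → esi=M[4]=13
sub edx, esi → edx=1-13=-12
mov edx, [ebx] → edx=M[4]=13
and esi, edx → esi=13&13=13
add ebx, 4 → ebx=4+4=8
add eax, 1 → eax=1+1=2
cmp eax, 5  (cmp 2,5)
jl L1: taken
mov esi, [ebx] → esi=M[8]=12
sub edx, esi → edx=13-12=1
mov edx, [ebx] → edx=M[8]=12
and esi, edx → esi=12&12=12
add ebx, 4 → ebx=8+4=12
add eax, 1 → eax=2+1=3
cmp eax, 5  (cmp 3,5)
jl L1: taken
mov esi, [ebx] → esi=M[12]=28
sub edx, esi → edx=12-28=-16
mov edx, [ebx] → edx=M[12]=28
and esi, edx → esi=28&28=28
add ebx, 4 → ebx=12+4=16
add eax, 1 → eax=3+1=4
cmp eax, 5  (cmp 4,5)
jl L1: taken
mov esi, [ebx] → esi=M[16]=11
sub edx, esi → edx=28-11=17
mov edx, [ebx] → edx=M[16]=11
and esi, edx → esi=11&11=11
add ebx, 4 → ebx=16+4=20
add eax, 1 → eax=4+1=5
cmp eax, 5  (cmp 5,5)
jl L1: not taken
halt.

20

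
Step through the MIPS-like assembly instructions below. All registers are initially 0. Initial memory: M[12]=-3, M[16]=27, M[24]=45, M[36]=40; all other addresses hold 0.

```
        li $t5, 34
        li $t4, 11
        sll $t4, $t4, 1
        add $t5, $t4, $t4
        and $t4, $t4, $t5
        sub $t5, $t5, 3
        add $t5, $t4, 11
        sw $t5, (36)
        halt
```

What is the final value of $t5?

$t5=34
$t4=11
$t4=11<<1=22
$t5=22+22=44
$t4=22&44=4
$t5=44-3=41
$t5=4+11=15
sw $t5, (36) → M[36]=15
halt.

15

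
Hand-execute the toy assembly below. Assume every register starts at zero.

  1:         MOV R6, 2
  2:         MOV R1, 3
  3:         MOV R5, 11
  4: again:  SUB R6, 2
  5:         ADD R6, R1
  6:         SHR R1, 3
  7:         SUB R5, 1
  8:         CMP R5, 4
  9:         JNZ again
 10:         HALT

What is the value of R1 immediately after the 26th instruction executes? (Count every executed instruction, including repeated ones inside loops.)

R6=2
R1=3
R5=11
R6=2-2=0
R6=0+3=3
R1=3>>3=0
R5=11-1=10
CMP R5, 4  (cmp 10,4)
JNZ again: taken
R6=3-2=1
R6=1+0=1
R1=0>>3=0
R5=10-1=9
CMP R5, 4  (cmp 9,4)
JNZ again: taken
R6=1-2=-1
R6=(-1)+0=-1
R1=0>>3=0
R5=9-1=8
CMP R5, 4  (cmp 8,4)
JNZ again: taken
R6=(-1)-2=-3
R6=(-3)+0=-3
R1=0>>3=0
R5=8-1=7
CMP R5, 4  (cmp 7,4)
After step 26: R1 = 0.

0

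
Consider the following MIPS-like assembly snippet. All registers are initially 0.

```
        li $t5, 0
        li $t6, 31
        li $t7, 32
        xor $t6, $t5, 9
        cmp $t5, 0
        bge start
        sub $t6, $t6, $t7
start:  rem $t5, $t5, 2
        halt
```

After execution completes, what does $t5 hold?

0

li $t5, 0 → $t5=0
li $t6, 31 → $t6=31
li $t7, 32 → $t7=32
xor $t6, $t5, 9 → $t6=0^9=9
cmp $t5, 0  (cmp 0,0)
bge start: taken
rem $t5, $t5, 2 → $t5=0%2=0
halt.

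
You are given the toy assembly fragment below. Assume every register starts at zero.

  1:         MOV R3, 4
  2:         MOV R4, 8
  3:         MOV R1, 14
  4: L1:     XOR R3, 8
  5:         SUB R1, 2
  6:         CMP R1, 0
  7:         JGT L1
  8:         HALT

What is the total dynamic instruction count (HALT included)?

32

R3=4
R4=8
R1=14
R3=4^8=12
R1=14-2=12
CMP R1, 0  (cmp 12,0)
JGT L1: taken
R3=12^8=4
R1=12-2=10
CMP R1, 0  (cmp 10,0)
JGT L1: taken
R3=4^8=12
R1=10-2=8
CMP R1, 0  (cmp 8,0)
JGT L1: taken
R3=12^8=4
R1=8-2=6
CMP R1, 0  (cmp 6,0)
JGT L1: taken
R3=4^8=12
R1=6-2=4
CMP R1, 0  (cmp 4,0)
JGT L1: taken
R3=12^8=4
R1=4-2=2
CMP R1, 0  (cmp 2,0)
JGT L1: taken
R3=4^8=12
R1=2-2=0
CMP R1, 0  (cmp 0,0)
JGT L1: not taken
halt.
Total executed instructions: 32.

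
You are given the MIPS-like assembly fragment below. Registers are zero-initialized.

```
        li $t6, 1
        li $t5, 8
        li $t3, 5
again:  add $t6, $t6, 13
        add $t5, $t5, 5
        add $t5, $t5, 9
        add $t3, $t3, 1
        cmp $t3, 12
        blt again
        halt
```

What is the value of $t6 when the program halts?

92

li $t6, 1 → $t6=1
li $t5, 8 → $t5=8
li $t3, 5 → $t3=5
add $t6, $t6, 13 → $t6=1+13=14
add $t5, $t5, 5 → $t5=8+5=13
add $t5, $t5, 9 → $t5=13+9=22
add $t3, $t3, 1 → $t3=5+1=6
cmp $t3, 12  (cmp 6,12)
blt again: taken
add $t6, $t6, 13 → $t6=14+13=27
add $t5, $t5, 5 → $t5=22+5=27
add $t5, $t5, 9 → $t5=27+9=36
add $t3, $t3, 1 → $t3=6+1=7
cmp $t3, 12  (cmp 7,12)
blt again: taken
add $t6, $t6, 13 → $t6=27+13=40
add $t5, $t5, 5 → $t5=36+5=41
add $t5, $t5, 9 → $t5=41+9=50
add $t3, $t3, 1 → $t3=7+1=8
cmp $t3, 12  (cmp 8,12)
blt again: taken
add $t6, $t6, 13 → $t6=40+13=53
add $t5, $t5, 5 → $t5=50+5=55
add $t5, $t5, 9 → $t5=55+9=64
add $t3, $t3, 1 → $t3=8+1=9
cmp $t3, 12  (cmp 9,12)
blt again: taken
add $t6, $t6, 13 → $t6=53+13=66
add $t5, $t5, 5 → $t5=64+5=69
add $t5, $t5, 9 → $t5=69+9=78
add $t3, $t3, 1 → $t3=9+1=10
cmp $t3, 12  (cmp 10,12)
blt again: taken
add $t6, $t6, 13 → $t6=66+13=79
add $t5, $t5, 5 → $t5=78+5=83
add $t5, $t5, 9 → $t5=83+9=92
add $t3, $t3, 1 → $t3=10+1=11
cmp $t3, 12  (cmp 11,12)
blt again: taken
add $t6, $t6, 13 → $t6=79+13=92
add $t5, $t5, 5 → $t5=92+5=97
add $t5, $t5, 9 → $t5=97+9=106
add $t3, $t3, 1 → $t3=11+1=12
cmp $t3, 12  (cmp 12,12)
blt again: not taken
halt.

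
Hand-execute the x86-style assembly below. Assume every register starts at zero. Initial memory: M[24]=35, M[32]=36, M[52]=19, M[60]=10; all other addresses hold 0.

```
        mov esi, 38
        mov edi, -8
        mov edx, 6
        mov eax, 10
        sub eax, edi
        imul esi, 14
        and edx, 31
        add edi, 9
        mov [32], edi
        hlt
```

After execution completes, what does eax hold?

18

esi=38
edi=-8
edx=6
eax=10
eax=10-(-8)=18
esi=38*14=532
edx=6&31=6
edi=(-8)+9=1
mov [32], edi → M[32]=1
halt.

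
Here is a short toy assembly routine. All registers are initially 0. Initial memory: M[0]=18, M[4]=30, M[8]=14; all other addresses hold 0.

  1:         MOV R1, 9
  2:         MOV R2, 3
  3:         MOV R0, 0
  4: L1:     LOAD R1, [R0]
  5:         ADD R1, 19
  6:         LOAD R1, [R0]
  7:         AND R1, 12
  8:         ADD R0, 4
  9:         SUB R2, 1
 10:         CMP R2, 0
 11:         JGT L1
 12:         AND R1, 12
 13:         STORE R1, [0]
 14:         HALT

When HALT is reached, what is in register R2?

0

MOV R1, 9 → R1=9
MOV R2, 3 → R2=3
MOV R0, 0 → R0=0
LOAD R1, [R0] → R1=M[0]=18
ADD R1, 19 → R1=18+19=37
LOAD R1, [R0] → R1=M[0]=18
AND R1, 12 → R1=18&12=0
ADD R0, 4 → R0=0+4=4
SUB R2, 1 → R2=3-1=2
CMP R2, 0  (cmp 2,0)
JGT L1: taken
LOAD R1, [R0] → R1=M[4]=30
ADD R1, 19 → R1=30+19=49
LOAD R1, [R0] → R1=M[4]=30
AND R1, 12 → R1=30&12=12
ADD R0, 4 → R0=4+4=8
SUB R2, 1 → R2=2-1=1
CMP R2, 0  (cmp 1,0)
JGT L1: taken
LOAD R1, [R0] → R1=M[8]=14
ADD R1, 19 → R1=14+19=33
LOAD R1, [R0] → R1=M[8]=14
AND R1, 12 → R1=14&12=12
ADD R0, 4 → R0=8+4=12
SUB R2, 1 → R2=1-1=0
CMP R2, 0  (cmp 0,0)
JGT L1: not taken
AND R1, 12 → R1=12&12=12
STORE R1, [0] → M[0]=12
halt.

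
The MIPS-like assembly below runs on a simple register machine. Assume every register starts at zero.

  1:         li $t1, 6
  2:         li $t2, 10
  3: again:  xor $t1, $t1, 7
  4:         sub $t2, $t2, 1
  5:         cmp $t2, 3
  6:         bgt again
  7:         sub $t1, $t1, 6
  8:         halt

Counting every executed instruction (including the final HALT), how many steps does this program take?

li $t1, 6 → $t1=6
li $t2, 10 → $t2=10
xor $t1, $t1, 7 → $t1=6^7=1
sub $t2, $t2, 1 → $t2=10-1=9
cmp $t2, 3  (cmp 9,3)
bgt again: taken
xor $t1, $t1, 7 → $t1=1^7=6
sub $t2, $t2, 1 → $t2=9-1=8
cmp $t2, 3  (cmp 8,3)
bgt again: taken
xor $t1, $t1, 7 → $t1=6^7=1
sub $t2, $t2, 1 → $t2=8-1=7
cmp $t2, 3  (cmp 7,3)
bgt again: taken
xor $t1, $t1, 7 → $t1=1^7=6
sub $t2, $t2, 1 → $t2=7-1=6
cmp $t2, 3  (cmp 6,3)
bgt again: taken
xor $t1, $t1, 7 → $t1=6^7=1
sub $t2, $t2, 1 → $t2=6-1=5
cmp $t2, 3  (cmp 5,3)
bgt again: taken
xor $t1, $t1, 7 → $t1=1^7=6
sub $t2, $t2, 1 → $t2=5-1=4
cmp $t2, 3  (cmp 4,3)
bgt again: taken
xor $t1, $t1, 7 → $t1=6^7=1
sub $t2, $t2, 1 → $t2=4-1=3
cmp $t2, 3  (cmp 3,3)
bgt again: not taken
sub $t1, $t1, 6 → $t1=1-6=-5
halt.
Total executed instructions: 32.

32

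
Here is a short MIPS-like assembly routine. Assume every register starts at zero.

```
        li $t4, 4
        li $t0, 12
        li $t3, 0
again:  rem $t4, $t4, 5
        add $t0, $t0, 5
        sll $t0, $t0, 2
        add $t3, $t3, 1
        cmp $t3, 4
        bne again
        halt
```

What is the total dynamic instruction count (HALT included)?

28

after li $t4, 4: $t4=4
after li $t0, 12: $t0=12
after li $t3, 0: $t3=0
after rem $t4, $t4, 5: $t4=4%5=4
after add $t0, $t0, 5: $t0=12+5=17
after sll $t0, $t0, 2: $t0=17<<2=68
after add $t3, $t3, 1: $t3=0+1=1
cmp $t3, 4  (cmp 1,4)
bne again: taken
after rem $t4, $t4, 5: $t4=4%5=4
after add $t0, $t0, 5: $t0=68+5=73
after sll $t0, $t0, 2: $t0=73<<2=292
after add $t3, $t3, 1: $t3=1+1=2
cmp $t3, 4  (cmp 2,4)
bne again: taken
after rem $t4, $t4, 5: $t4=4%5=4
after add $t0, $t0, 5: $t0=292+5=297
after sll $t0, $t0, 2: $t0=297<<2=1188
after add $t3, $t3, 1: $t3=2+1=3
cmp $t3, 4  (cmp 3,4)
bne again: taken
after rem $t4, $t4, 5: $t4=4%5=4
after add $t0, $t0, 5: $t0=1188+5=1193
after sll $t0, $t0, 2: $t0=1193<<2=4772
after add $t3, $t3, 1: $t3=3+1=4
cmp $t3, 4  (cmp 4,4)
bne again: not taken
halt.
Total executed instructions: 28.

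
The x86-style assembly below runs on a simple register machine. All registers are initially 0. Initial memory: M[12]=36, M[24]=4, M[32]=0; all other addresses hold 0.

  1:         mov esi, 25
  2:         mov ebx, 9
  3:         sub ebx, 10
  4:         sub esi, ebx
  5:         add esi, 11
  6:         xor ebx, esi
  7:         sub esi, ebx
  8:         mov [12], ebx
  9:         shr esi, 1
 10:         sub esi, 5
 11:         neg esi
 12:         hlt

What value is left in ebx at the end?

-38

after mov esi, 25: esi=25
after mov ebx, 9: ebx=9
after sub ebx, 10: ebx=9-10=-1
after sub esi, ebx: esi=25-(-1)=26
after add esi, 11: esi=26+11=37
after xor ebx, esi: ebx=(-1)^37=-38
after sub esi, ebx: esi=37-(-38)=75
mov [12], ebx → M[12]=-38
after shr esi, 1: esi=75>>1=37
after sub esi, 5: esi=37-5=32
after neg esi: esi=-(32)=-32
halt.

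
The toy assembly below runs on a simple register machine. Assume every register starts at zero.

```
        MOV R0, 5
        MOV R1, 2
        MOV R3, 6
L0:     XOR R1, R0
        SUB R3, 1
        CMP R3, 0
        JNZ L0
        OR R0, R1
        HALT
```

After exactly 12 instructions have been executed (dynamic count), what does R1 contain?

MOV R0, 5 → R0=5
MOV R1, 2 → R1=2
MOV R3, 6 → R3=6
XOR R1, R0 → R1=2^5=7
SUB R3, 1 → R3=6-1=5
CMP R3, 0  (cmp 5,0)
JNZ L0: taken
XOR R1, R0 → R1=7^5=2
SUB R3, 1 → R3=5-1=4
CMP R3, 0  (cmp 4,0)
JNZ L0: taken
XOR R1, R0 → R1=2^5=7
After step 12: R1 = 7.

7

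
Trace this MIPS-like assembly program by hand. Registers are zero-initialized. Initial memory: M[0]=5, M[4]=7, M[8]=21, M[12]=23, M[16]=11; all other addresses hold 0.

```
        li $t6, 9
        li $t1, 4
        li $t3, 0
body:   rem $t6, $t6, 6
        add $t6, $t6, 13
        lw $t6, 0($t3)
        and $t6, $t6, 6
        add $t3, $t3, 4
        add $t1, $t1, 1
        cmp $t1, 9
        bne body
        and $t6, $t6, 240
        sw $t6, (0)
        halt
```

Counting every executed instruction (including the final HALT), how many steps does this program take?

46

after li $t6, 9: $t6=9
after li $t1, 4: $t1=4
after li $t3, 0: $t3=0
after rem $t6, $t6, 6: $t6=9%6=3
after add $t6, $t6, 13: $t6=3+13=16
after lw $t6, 0($t3): $t6=M[0]=5
after and $t6, $t6, 6: $t6=5&6=4
after add $t3, $t3, 4: $t3=0+4=4
after add $t1, $t1, 1: $t1=4+1=5
cmp $t1, 9  (cmp 5,9)
bne body: taken
after rem $t6, $t6, 6: $t6=4%6=4
after add $t6, $t6, 13: $t6=4+13=17
after lw $t6, 0($t3): $t6=M[4]=7
after and $t6, $t6, 6: $t6=7&6=6
after add $t3, $t3, 4: $t3=4+4=8
after add $t1, $t1, 1: $t1=5+1=6
cmp $t1, 9  (cmp 6,9)
bne body: taken
after rem $t6, $t6, 6: $t6=6%6=0
after add $t6, $t6, 13: $t6=0+13=13
after lw $t6, 0($t3): $t6=M[8]=21
after and $t6, $t6, 6: $t6=21&6=4
after add $t3, $t3, 4: $t3=8+4=12
after add $t1, $t1, 1: $t1=6+1=7
cmp $t1, 9  (cmp 7,9)
bne body: taken
after rem $t6, $t6, 6: $t6=4%6=4
after add $t6, $t6, 13: $t6=4+13=17
after lw $t6, 0($t3): $t6=M[12]=23
after and $t6, $t6, 6: $t6=23&6=6
after add $t3, $t3, 4: $t3=12+4=16
after add $t1, $t1, 1: $t1=7+1=8
cmp $t1, 9  (cmp 8,9)
bne body: taken
after rem $t6, $t6, 6: $t6=6%6=0
after add $t6, $t6, 13: $t6=0+13=13
after lw $t6, 0($t3): $t6=M[16]=11
after and $t6, $t6, 6: $t6=11&6=2
after add $t3, $t3, 4: $t3=16+4=20
after add $t1, $t1, 1: $t1=8+1=9
cmp $t1, 9  (cmp 9,9)
bne body: not taken
after and $t6, $t6, 240: $t6=2&240=0
sw $t6, (0) → M[0]=0
halt.
Total executed instructions: 46.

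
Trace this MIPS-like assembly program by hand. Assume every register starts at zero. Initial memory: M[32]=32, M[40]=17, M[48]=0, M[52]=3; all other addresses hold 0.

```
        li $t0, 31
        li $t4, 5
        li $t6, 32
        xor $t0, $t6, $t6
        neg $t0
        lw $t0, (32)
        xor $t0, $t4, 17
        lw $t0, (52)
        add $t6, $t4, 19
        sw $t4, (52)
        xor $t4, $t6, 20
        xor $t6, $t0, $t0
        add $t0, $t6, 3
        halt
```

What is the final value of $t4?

li $t0, 31 → $t0=31
li $t4, 5 → $t4=5
li $t6, 32 → $t6=32
xor $t0, $t6, $t6 → $t0=32^32=0
neg $t0 → $t0=-(0)=0
lw $t0, (32) → $t0=M[32]=32
xor $t0, $t4, 17 → $t0=5^17=20
lw $t0, (52) → $t0=M[52]=3
add $t6, $t4, 19 → $t6=5+19=24
sw $t4, (52) → M[52]=5
xor $t4, $t6, 20 → $t4=24^20=12
xor $t6, $t0, $t0 → $t6=3^3=0
add $t0, $t6, 3 → $t0=0+3=3
halt.

12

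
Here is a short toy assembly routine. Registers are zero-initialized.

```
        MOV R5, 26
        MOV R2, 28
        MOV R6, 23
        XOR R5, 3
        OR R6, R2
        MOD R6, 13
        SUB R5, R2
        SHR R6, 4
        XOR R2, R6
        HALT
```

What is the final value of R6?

0

after MOV R5, 26: R5=26
after MOV R2, 28: R2=28
after MOV R6, 23: R6=23
after XOR R5, 3: R5=26^3=25
after OR R6, R2: R6=23|28=31
after MOD R6, 13: R6=31%13=5
after SUB R5, R2: R5=25-28=-3
after SHR R6, 4: R6=5>>4=0
after XOR R2, R6: R2=28^0=28
halt.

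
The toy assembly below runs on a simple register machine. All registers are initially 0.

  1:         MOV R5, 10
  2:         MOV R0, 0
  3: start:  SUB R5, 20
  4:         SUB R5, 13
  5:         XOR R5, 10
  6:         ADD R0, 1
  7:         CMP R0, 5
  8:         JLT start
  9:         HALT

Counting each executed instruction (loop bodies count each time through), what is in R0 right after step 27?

4

MOV R5, 10 → R5=10
MOV R0, 0 → R0=0
SUB R5, 20 → R5=10-20=-10
SUB R5, 13 → R5=(-10)-13=-23
XOR R5, 10 → R5=(-23)^10=-29
ADD R0, 1 → R0=0+1=1
CMP R0, 5  (cmp 1,5)
JLT start: taken
SUB R5, 20 → R5=(-29)-20=-49
SUB R5, 13 → R5=(-49)-13=-62
XOR R5, 10 → R5=(-62)^10=-56
ADD R0, 1 → R0=1+1=2
CMP R0, 5  (cmp 2,5)
JLT start: taken
SUB R5, 20 → R5=(-56)-20=-76
SUB R5, 13 → R5=(-76)-13=-89
XOR R5, 10 → R5=(-89)^10=-83
ADD R0, 1 → R0=2+1=3
CMP R0, 5  (cmp 3,5)
JLT start: taken
SUB R5, 20 → R5=(-83)-20=-103
SUB R5, 13 → R5=(-103)-13=-116
XOR R5, 10 → R5=(-116)^10=-122
ADD R0, 1 → R0=3+1=4
CMP R0, 5  (cmp 4,5)
JLT start: taken
SUB R5, 20 → R5=(-122)-20=-142
After step 27: R0 = 4.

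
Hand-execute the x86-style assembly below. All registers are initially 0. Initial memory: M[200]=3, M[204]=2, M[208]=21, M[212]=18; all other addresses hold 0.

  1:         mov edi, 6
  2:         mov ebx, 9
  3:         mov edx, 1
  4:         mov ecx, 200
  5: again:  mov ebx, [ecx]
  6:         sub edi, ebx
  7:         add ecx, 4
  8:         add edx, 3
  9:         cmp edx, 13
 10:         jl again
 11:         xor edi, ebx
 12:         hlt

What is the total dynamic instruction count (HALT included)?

30

after mov edi, 6: edi=6
after mov ebx, 9: ebx=9
after mov edx, 1: edx=1
after mov ecx, 200: ecx=200
after mov ebx, [ecx]: ebx=M[200]=3
after sub edi, ebx: edi=6-3=3
after add ecx, 4: ecx=200+4=204
after add edx, 3: edx=1+3=4
cmp edx, 13  (cmp 4,13)
jl again: taken
after mov ebx, [ecx]: ebx=M[204]=2
after sub edi, ebx: edi=3-2=1
after add ecx, 4: ecx=204+4=208
after add edx, 3: edx=4+3=7
cmp edx, 13  (cmp 7,13)
jl again: taken
after mov ebx, [ecx]: ebx=M[208]=21
after sub edi, ebx: edi=1-21=-20
after add ecx, 4: ecx=208+4=212
after add edx, 3: edx=7+3=10
cmp edx, 13  (cmp 10,13)
jl again: taken
after mov ebx, [ecx]: ebx=M[212]=18
after sub edi, ebx: edi=(-20)-18=-38
after add ecx, 4: ecx=212+4=216
after add edx, 3: edx=10+3=13
cmp edx, 13  (cmp 13,13)
jl again: not taken
after xor edi, ebx: edi=(-38)^18=-56
halt.
Total executed instructions: 30.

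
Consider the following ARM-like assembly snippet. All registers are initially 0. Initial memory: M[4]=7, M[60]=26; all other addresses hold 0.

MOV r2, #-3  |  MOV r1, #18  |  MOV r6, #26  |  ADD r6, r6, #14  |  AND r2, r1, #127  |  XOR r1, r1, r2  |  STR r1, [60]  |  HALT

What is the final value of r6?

r2=-3
r1=18
r6=26
r6=26+14=40
r2=18&127=18
r1=18^18=0
STR r1, [60] → M[60]=0
halt.

40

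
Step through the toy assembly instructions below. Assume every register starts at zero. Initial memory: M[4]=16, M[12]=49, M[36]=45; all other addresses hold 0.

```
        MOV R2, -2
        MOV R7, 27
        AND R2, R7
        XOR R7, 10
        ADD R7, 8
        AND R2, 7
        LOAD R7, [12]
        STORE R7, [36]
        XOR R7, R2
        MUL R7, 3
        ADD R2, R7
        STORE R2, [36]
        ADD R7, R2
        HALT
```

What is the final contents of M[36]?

MOV R2, -2 → R2=-2
MOV R7, 27 → R7=27
AND R2, R7 → R2=(-2)&27=26
XOR R7, 10 → R7=27^10=17
ADD R7, 8 → R7=17+8=25
AND R2, 7 → R2=26&7=2
LOAD R7, [12] → R7=M[12]=49
STORE R7, [36] → M[36]=49
XOR R7, R2 → R7=49^2=51
MUL R7, 3 → R7=51*3=153
ADD R2, R7 → R2=2+153=155
STORE R2, [36] → M[36]=155
ADD R7, R2 → R7=153+155=308
halt.

155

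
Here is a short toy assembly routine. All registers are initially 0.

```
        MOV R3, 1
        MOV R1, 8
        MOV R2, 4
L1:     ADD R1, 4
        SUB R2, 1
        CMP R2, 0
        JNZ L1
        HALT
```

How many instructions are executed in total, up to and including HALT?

20

after MOV R3, 1: R3=1
after MOV R1, 8: R1=8
after MOV R2, 4: R2=4
after ADD R1, 4: R1=8+4=12
after SUB R2, 1: R2=4-1=3
CMP R2, 0  (cmp 3,0)
JNZ L1: taken
after ADD R1, 4: R1=12+4=16
after SUB R2, 1: R2=3-1=2
CMP R2, 0  (cmp 2,0)
JNZ L1: taken
after ADD R1, 4: R1=16+4=20
after SUB R2, 1: R2=2-1=1
CMP R2, 0  (cmp 1,0)
JNZ L1: taken
after ADD R1, 4: R1=20+4=24
after SUB R2, 1: R2=1-1=0
CMP R2, 0  (cmp 0,0)
JNZ L1: not taken
halt.
Total executed instructions: 20.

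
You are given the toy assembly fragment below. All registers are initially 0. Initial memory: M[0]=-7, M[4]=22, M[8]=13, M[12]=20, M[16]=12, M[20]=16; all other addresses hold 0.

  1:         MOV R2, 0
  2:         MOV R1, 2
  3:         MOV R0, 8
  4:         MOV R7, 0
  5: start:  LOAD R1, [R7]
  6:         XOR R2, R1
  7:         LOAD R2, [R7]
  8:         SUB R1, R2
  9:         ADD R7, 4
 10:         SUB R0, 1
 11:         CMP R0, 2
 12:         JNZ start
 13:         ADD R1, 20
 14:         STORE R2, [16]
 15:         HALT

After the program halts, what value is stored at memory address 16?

16

after MOV R2, 0: R2=0
after MOV R1, 2: R1=2
after MOV R0, 8: R0=8
after MOV R7, 0: R7=0
after LOAD R1, [R7]: R1=M[0]=-7
after XOR R2, R1: R2=0^(-7)=-7
after LOAD R2, [R7]: R2=M[0]=-7
after SUB R1, R2: R1=(-7)-(-7)=0
after ADD R7, 4: R7=0+4=4
after SUB R0, 1: R0=8-1=7
CMP R0, 2  (cmp 7,2)
JNZ start: taken
after LOAD R1, [R7]: R1=M[4]=22
after XOR R2, R1: R2=(-7)^22=-17
after LOAD R2, [R7]: R2=M[4]=22
after SUB R1, R2: R1=22-22=0
after ADD R7, 4: R7=4+4=8
after SUB R0, 1: R0=7-1=6
CMP R0, 2  (cmp 6,2)
JNZ start: taken
after LOAD R1, [R7]: R1=M[8]=13
after XOR R2, R1: R2=22^13=27
after LOAD R2, [R7]: R2=M[8]=13
after SUB R1, R2: R1=13-13=0
after ADD R7, 4: R7=8+4=12
after SUB R0, 1: R0=6-1=5
CMP R0, 2  (cmp 5,2)
JNZ start: taken
after LOAD R1, [R7]: R1=M[12]=20
after XOR R2, R1: R2=13^20=25
after LOAD R2, [R7]: R2=M[12]=20
after SUB R1, R2: R1=20-20=0
after ADD R7, 4: R7=12+4=16
after SUB R0, 1: R0=5-1=4
CMP R0, 2  (cmp 4,2)
JNZ start: taken
after LOAD R1, [R7]: R1=M[16]=12
after XOR R2, R1: R2=20^12=24
after LOAD R2, [R7]: R2=M[16]=12
after SUB R1, R2: R1=12-12=0
after ADD R7, 4: R7=16+4=20
after SUB R0, 1: R0=4-1=3
CMP R0, 2  (cmp 3,2)
JNZ start: taken
after LOAD R1, [R7]: R1=M[20]=16
after XOR R2, R1: R2=12^16=28
after LOAD R2, [R7]: R2=M[20]=16
after SUB R1, R2: R1=16-16=0
after ADD R7, 4: R7=20+4=24
after SUB R0, 1: R0=3-1=2
CMP R0, 2  (cmp 2,2)
JNZ start: not taken
after ADD R1, 20: R1=0+20=20
STORE R2, [16] → M[16]=16
halt.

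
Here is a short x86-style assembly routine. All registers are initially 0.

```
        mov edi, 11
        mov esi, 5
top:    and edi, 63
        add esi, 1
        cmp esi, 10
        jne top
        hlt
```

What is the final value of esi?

edi=11
esi=5
edi=11&63=11
esi=5+1=6
cmp esi, 10  (cmp 6,10)
jne top: taken
edi=11&63=11
esi=6+1=7
cmp esi, 10  (cmp 7,10)
jne top: taken
edi=11&63=11
esi=7+1=8
cmp esi, 10  (cmp 8,10)
jne top: taken
edi=11&63=11
esi=8+1=9
cmp esi, 10  (cmp 9,10)
jne top: taken
edi=11&63=11
esi=9+1=10
cmp esi, 10  (cmp 10,10)
jne top: not taken
halt.

10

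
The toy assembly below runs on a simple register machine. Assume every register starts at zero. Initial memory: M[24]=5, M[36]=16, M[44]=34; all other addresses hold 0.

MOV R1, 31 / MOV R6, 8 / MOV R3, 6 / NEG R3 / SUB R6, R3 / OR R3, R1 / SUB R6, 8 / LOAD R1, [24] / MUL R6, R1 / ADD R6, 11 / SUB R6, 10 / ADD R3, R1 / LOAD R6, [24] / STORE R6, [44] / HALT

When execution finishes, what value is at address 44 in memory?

after MOV R1, 31: R1=31
after MOV R6, 8: R6=8
after MOV R3, 6: R3=6
after NEG R3: R3=-(6)=-6
after SUB R6, R3: R6=8-(-6)=14
after OR R3, R1: R3=(-6)|31=-1
after SUB R6, 8: R6=14-8=6
after LOAD R1, [24]: R1=M[24]=5
after MUL R6, R1: R6=6*5=30
after ADD R6, 11: R6=30+11=41
after SUB R6, 10: R6=41-10=31
after ADD R3, R1: R3=(-1)+5=4
after LOAD R6, [24]: R6=M[24]=5
STORE R6, [44] → M[44]=5
halt.

5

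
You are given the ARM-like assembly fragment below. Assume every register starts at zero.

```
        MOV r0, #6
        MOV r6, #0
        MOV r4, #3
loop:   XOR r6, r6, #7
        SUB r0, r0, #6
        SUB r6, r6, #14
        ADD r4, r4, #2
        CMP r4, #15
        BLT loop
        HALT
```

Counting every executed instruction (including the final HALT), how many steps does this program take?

MOV r0, #6 → r0=6
MOV r6, #0 → r6=0
MOV r4, #3 → r4=3
XOR r6, r6, #7 → r6=0^7=7
SUB r0, r0, #6 → r0=6-6=0
SUB r6, r6, #14 → r6=7-14=-7
ADD r4, r4, #2 → r4=3+2=5
CMP r4, #15  (cmp 5,15)
BLT loop: taken
XOR r6, r6, #7 → r6=(-7)^7=-2
SUB r0, r0, #6 → r0=0-6=-6
SUB r6, r6, #14 → r6=(-2)-14=-16
ADD r4, r4, #2 → r4=5+2=7
CMP r4, #15  (cmp 7,15)
BLT loop: taken
XOR r6, r6, #7 → r6=(-16)^7=-9
SUB r0, r0, #6 → r0=(-6)-6=-12
SUB r6, r6, #14 → r6=(-9)-14=-23
ADD r4, r4, #2 → r4=7+2=9
CMP r4, #15  (cmp 9,15)
BLT loop: taken
XOR r6, r6, #7 → r6=(-23)^7=-18
SUB r0, r0, #6 → r0=(-12)-6=-18
SUB r6, r6, #14 → r6=(-18)-14=-32
ADD r4, r4, #2 → r4=9+2=11
CMP r4, #15  (cmp 11,15)
BLT loop: taken
XOR r6, r6, #7 → r6=(-32)^7=-25
SUB r0, r0, #6 → r0=(-18)-6=-24
SUB r6, r6, #14 → r6=(-25)-14=-39
ADD r4, r4, #2 → r4=11+2=13
CMP r4, #15  (cmp 13,15)
BLT loop: taken
XOR r6, r6, #7 → r6=(-39)^7=-34
SUB r0, r0, #6 → r0=(-24)-6=-30
SUB r6, r6, #14 → r6=(-34)-14=-48
ADD r4, r4, #2 → r4=13+2=15
CMP r4, #15  (cmp 15,15)
BLT loop: not taken
halt.
Total executed instructions: 40.

40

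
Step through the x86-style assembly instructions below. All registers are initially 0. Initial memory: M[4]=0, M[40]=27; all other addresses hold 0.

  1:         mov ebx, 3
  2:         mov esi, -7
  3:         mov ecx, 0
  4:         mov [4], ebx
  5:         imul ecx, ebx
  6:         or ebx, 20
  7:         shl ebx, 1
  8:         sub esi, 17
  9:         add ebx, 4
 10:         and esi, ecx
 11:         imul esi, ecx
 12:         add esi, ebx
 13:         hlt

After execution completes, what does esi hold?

ebx=3
esi=-7
ecx=0
mov [4], ebx → M[4]=3
ecx=0*3=0
ebx=3|20=23
ebx=23<<1=46
esi=(-7)-17=-24
ebx=46+4=50
esi=(-24)&0=0
esi=0*0=0
esi=0+50=50
halt.

50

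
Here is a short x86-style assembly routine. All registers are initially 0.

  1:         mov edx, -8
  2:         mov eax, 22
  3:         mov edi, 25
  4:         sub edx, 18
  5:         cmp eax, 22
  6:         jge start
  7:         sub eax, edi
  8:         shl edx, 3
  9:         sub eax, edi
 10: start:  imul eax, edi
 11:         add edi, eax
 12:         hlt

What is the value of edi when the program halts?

575

mov edx, -8 → edx=-8
mov eax, 22 → eax=22
mov edi, 25 → edi=25
sub edx, 18 → edx=(-8)-18=-26
cmp eax, 22  (cmp 22,22)
jge start: taken
imul eax, edi → eax=22*25=550
add edi, eax → edi=25+550=575
halt.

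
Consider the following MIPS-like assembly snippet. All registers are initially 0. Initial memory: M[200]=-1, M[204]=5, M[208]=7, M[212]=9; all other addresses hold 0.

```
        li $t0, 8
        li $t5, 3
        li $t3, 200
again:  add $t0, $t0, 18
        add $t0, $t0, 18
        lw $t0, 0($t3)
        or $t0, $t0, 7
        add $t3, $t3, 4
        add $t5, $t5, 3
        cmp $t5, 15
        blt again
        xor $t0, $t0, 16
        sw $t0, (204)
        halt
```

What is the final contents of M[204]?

31

after li $t0, 8: $t0=8
after li $t5, 3: $t5=3
after li $t3, 200: $t3=200
after add $t0, $t0, 18: $t0=8+18=26
after add $t0, $t0, 18: $t0=26+18=44
after lw $t0, 0($t3): $t0=M[200]=-1
after or $t0, $t0, 7: $t0=(-1)|7=-1
after add $t3, $t3, 4: $t3=200+4=204
after add $t5, $t5, 3: $t5=3+3=6
cmp $t5, 15  (cmp 6,15)
blt again: taken
after add $t0, $t0, 18: $t0=(-1)+18=17
after add $t0, $t0, 18: $t0=17+18=35
after lw $t0, 0($t3): $t0=M[204]=5
after or $t0, $t0, 7: $t0=5|7=7
after add $t3, $t3, 4: $t3=204+4=208
after add $t5, $t5, 3: $t5=6+3=9
cmp $t5, 15  (cmp 9,15)
blt again: taken
after add $t0, $t0, 18: $t0=7+18=25
after add $t0, $t0, 18: $t0=25+18=43
after lw $t0, 0($t3): $t0=M[208]=7
after or $t0, $t0, 7: $t0=7|7=7
after add $t3, $t3, 4: $t3=208+4=212
after add $t5, $t5, 3: $t5=9+3=12
cmp $t5, 15  (cmp 12,15)
blt again: taken
after add $t0, $t0, 18: $t0=7+18=25
after add $t0, $t0, 18: $t0=25+18=43
after lw $t0, 0($t3): $t0=M[212]=9
after or $t0, $t0, 7: $t0=9|7=15
after add $t3, $t3, 4: $t3=212+4=216
after add $t5, $t5, 3: $t5=12+3=15
cmp $t5, 15  (cmp 15,15)
blt again: not taken
after xor $t0, $t0, 16: $t0=15^16=31
sw $t0, (204) → M[204]=31
halt.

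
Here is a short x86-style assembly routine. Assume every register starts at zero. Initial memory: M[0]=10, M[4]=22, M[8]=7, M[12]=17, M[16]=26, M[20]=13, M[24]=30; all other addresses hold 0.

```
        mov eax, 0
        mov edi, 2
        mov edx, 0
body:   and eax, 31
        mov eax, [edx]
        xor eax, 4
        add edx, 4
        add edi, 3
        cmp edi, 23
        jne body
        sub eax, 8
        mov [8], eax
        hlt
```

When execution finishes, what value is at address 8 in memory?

18

eax=0
edi=2
edx=0
eax=0&31=0
eax=M[0]=10
eax=10^4=14
edx=0+4=4
edi=2+3=5
cmp edi, 23  (cmp 5,23)
jne body: taken
eax=14&31=14
eax=M[4]=22
eax=22^4=18
edx=4+4=8
edi=5+3=8
cmp edi, 23  (cmp 8,23)
jne body: taken
eax=18&31=18
eax=M[8]=7
eax=7^4=3
edx=8+4=12
edi=8+3=11
cmp edi, 23  (cmp 11,23)
jne body: taken
eax=3&31=3
eax=M[12]=17
eax=17^4=21
edx=12+4=16
edi=11+3=14
cmp edi, 23  (cmp 14,23)
jne body: taken
eax=21&31=21
eax=M[16]=26
eax=26^4=30
edx=16+4=20
edi=14+3=17
cmp edi, 23  (cmp 17,23)
jne body: taken
eax=30&31=30
eax=M[20]=13
eax=13^4=9
edx=20+4=24
edi=17+3=20
cmp edi, 23  (cmp 20,23)
jne body: taken
eax=9&31=9
eax=M[24]=30
eax=30^4=26
edx=24+4=28
edi=20+3=23
cmp edi, 23  (cmp 23,23)
jne body: not taken
eax=26-8=18
mov [8], eax → M[8]=18
halt.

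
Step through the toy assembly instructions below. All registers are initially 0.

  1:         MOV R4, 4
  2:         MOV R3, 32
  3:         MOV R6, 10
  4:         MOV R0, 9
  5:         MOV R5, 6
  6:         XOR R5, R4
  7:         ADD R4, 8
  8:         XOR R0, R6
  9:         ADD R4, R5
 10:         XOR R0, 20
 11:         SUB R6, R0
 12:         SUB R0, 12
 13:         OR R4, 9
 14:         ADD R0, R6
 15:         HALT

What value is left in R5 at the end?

MOV R4, 4 → R4=4
MOV R3, 32 → R3=32
MOV R6, 10 → R6=10
MOV R0, 9 → R0=9
MOV R5, 6 → R5=6
XOR R5, R4 → R5=6^4=2
ADD R4, 8 → R4=4+8=12
XOR R0, R6 → R0=9^10=3
ADD R4, R5 → R4=12+2=14
XOR R0, 20 → R0=3^20=23
SUB R6, R0 → R6=10-23=-13
SUB R0, 12 → R0=23-12=11
OR R4, 9 → R4=14|9=15
ADD R0, R6 → R0=11+(-13)=-2
halt.

2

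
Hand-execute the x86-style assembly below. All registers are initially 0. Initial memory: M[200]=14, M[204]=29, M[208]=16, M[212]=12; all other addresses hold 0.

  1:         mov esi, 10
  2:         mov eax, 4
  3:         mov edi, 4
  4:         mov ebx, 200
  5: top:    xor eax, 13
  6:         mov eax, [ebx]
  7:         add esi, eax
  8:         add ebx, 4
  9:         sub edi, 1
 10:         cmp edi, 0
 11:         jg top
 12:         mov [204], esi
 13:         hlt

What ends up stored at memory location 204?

after mov esi, 10: esi=10
after mov eax, 4: eax=4
after mov edi, 4: edi=4
after mov ebx, 200: ebx=200
after xor eax, 13: eax=4^13=9
after mov eax, [ebx]: eax=M[200]=14
after add esi, eax: esi=10+14=24
after add ebx, 4: ebx=200+4=204
after sub edi, 1: edi=4-1=3
cmp edi, 0  (cmp 3,0)
jg top: taken
after xor eax, 13: eax=14^13=3
after mov eax, [ebx]: eax=M[204]=29
after add esi, eax: esi=24+29=53
after add ebx, 4: ebx=204+4=208
after sub edi, 1: edi=3-1=2
cmp edi, 0  (cmp 2,0)
jg top: taken
after xor eax, 13: eax=29^13=16
after mov eax, [ebx]: eax=M[208]=16
after add esi, eax: esi=53+16=69
after add ebx, 4: ebx=208+4=212
after sub edi, 1: edi=2-1=1
cmp edi, 0  (cmp 1,0)
jg top: taken
after xor eax, 13: eax=16^13=29
after mov eax, [ebx]: eax=M[212]=12
after add esi, eax: esi=69+12=81
after add ebx, 4: ebx=212+4=216
after sub edi, 1: edi=1-1=0
cmp edi, 0  (cmp 0,0)
jg top: not taken
mov [204], esi → M[204]=81
halt.

81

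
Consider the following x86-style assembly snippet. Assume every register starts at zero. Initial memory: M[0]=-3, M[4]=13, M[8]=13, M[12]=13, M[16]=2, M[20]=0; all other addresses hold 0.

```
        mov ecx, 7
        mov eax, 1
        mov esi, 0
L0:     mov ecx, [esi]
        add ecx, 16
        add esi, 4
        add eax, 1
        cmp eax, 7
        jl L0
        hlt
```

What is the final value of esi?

mov ecx, 7 → ecx=7
mov eax, 1 → eax=1
mov esi, 0 → esi=0
mov ecx, [esi] → ecx=M[0]=-3
add ecx, 16 → ecx=(-3)+16=13
add esi, 4 → esi=0+4=4
add eax, 1 → eax=1+1=2
cmp eax, 7  (cmp 2,7)
jl L0: taken
mov ecx, [esi] → ecx=M[4]=13
add ecx, 16 → ecx=13+16=29
add esi, 4 → esi=4+4=8
add eax, 1 → eax=2+1=3
cmp eax, 7  (cmp 3,7)
jl L0: taken
mov ecx, [esi] → ecx=M[8]=13
add ecx, 16 → ecx=13+16=29
add esi, 4 → esi=8+4=12
add eax, 1 → eax=3+1=4
cmp eax, 7  (cmp 4,7)
jl L0: taken
mov ecx, [esi] → ecx=M[12]=13
add ecx, 16 → ecx=13+16=29
add esi, 4 → esi=12+4=16
add eax, 1 → eax=4+1=5
cmp eax, 7  (cmp 5,7)
jl L0: taken
mov ecx, [esi] → ecx=M[16]=2
add ecx, 16 → ecx=2+16=18
add esi, 4 → esi=16+4=20
add eax, 1 → eax=5+1=6
cmp eax, 7  (cmp 6,7)
jl L0: taken
mov ecx, [esi] → ecx=M[20]=0
add ecx, 16 → ecx=0+16=16
add esi, 4 → esi=20+4=24
add eax, 1 → eax=6+1=7
cmp eax, 7  (cmp 7,7)
jl L0: not taken
halt.

24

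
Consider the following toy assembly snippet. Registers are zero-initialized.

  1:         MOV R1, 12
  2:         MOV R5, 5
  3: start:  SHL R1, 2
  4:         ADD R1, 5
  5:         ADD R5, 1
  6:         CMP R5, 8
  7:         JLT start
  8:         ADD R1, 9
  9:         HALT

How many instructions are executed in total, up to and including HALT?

R1=12
R5=5
R1=12<<2=48
R1=48+5=53
R5=5+1=6
CMP R5, 8  (cmp 6,8)
JLT start: taken
R1=53<<2=212
R1=212+5=217
R5=6+1=7
CMP R5, 8  (cmp 7,8)
JLT start: taken
R1=217<<2=868
R1=868+5=873
R5=7+1=8
CMP R5, 8  (cmp 8,8)
JLT start: not taken
R1=873+9=882
halt.
Total executed instructions: 19.

19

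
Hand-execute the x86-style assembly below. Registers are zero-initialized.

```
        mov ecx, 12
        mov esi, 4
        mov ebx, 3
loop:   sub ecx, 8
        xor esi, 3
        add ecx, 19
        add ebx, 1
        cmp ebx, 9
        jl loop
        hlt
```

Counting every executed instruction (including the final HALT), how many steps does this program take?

mov ecx, 12 → ecx=12
mov esi, 4 → esi=4
mov ebx, 3 → ebx=3
sub ecx, 8 → ecx=12-8=4
xor esi, 3 → esi=4^3=7
add ecx, 19 → ecx=4+19=23
add ebx, 1 → ebx=3+1=4
cmp ebx, 9  (cmp 4,9)
jl loop: taken
sub ecx, 8 → ecx=23-8=15
xor esi, 3 → esi=7^3=4
add ecx, 19 → ecx=15+19=34
add ebx, 1 → ebx=4+1=5
cmp ebx, 9  (cmp 5,9)
jl loop: taken
sub ecx, 8 → ecx=34-8=26
xor esi, 3 → esi=4^3=7
add ecx, 19 → ecx=26+19=45
add ebx, 1 → ebx=5+1=6
cmp ebx, 9  (cmp 6,9)
jl loop: taken
sub ecx, 8 → ecx=45-8=37
xor esi, 3 → esi=7^3=4
add ecx, 19 → ecx=37+19=56
add ebx, 1 → ebx=6+1=7
cmp ebx, 9  (cmp 7,9)
jl loop: taken
sub ecx, 8 → ecx=56-8=48
xor esi, 3 → esi=4^3=7
add ecx, 19 → ecx=48+19=67
add ebx, 1 → ebx=7+1=8
cmp ebx, 9  (cmp 8,9)
jl loop: taken
sub ecx, 8 → ecx=67-8=59
xor esi, 3 → esi=7^3=4
add ecx, 19 → ecx=59+19=78
add ebx, 1 → ebx=8+1=9
cmp ebx, 9  (cmp 9,9)
jl loop: not taken
halt.
Total executed instructions: 40.

40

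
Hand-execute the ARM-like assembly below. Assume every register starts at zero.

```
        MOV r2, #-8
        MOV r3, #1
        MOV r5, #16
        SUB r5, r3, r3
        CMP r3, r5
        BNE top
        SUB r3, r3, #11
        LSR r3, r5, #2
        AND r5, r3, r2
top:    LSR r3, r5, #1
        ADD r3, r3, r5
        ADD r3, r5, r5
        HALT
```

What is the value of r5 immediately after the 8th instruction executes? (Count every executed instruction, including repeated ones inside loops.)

MOV r2, #-8 → r2=-8
MOV r3, #1 → r3=1
MOV r5, #16 → r5=16
SUB r5, r3, r3 → r5=1-1=0
CMP r3, r5  (cmp 1,0)
BNE top: taken
LSR r3, r5, #1 → r3=0>>1=0
ADD r3, r3, r5 → r3=0+0=0
After step 8: r5 = 0.

0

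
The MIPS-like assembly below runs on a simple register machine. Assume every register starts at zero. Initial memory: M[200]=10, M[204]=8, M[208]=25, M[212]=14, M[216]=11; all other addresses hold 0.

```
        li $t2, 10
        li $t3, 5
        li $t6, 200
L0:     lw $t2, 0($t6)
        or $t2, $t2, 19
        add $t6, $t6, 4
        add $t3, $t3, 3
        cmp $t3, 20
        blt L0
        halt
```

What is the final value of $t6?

220

li $t2, 10 → $t2=10
li $t3, 5 → $t3=5
li $t6, 200 → $t6=200
lw $t2, 0($t6) → $t2=M[200]=10
or $t2, $t2, 19 → $t2=10|19=27
add $t6, $t6, 4 → $t6=200+4=204
add $t3, $t3, 3 → $t3=5+3=8
cmp $t3, 20  (cmp 8,20)
blt L0: taken
lw $t2, 0($t6) → $t2=M[204]=8
or $t2, $t2, 19 → $t2=8|19=27
add $t6, $t6, 4 → $t6=204+4=208
add $t3, $t3, 3 → $t3=8+3=11
cmp $t3, 20  (cmp 11,20)
blt L0: taken
lw $t2, 0($t6) → $t2=M[208]=25
or $t2, $t2, 19 → $t2=25|19=27
add $t6, $t6, 4 → $t6=208+4=212
add $t3, $t3, 3 → $t3=11+3=14
cmp $t3, 20  (cmp 14,20)
blt L0: taken
lw $t2, 0($t6) → $t2=M[212]=14
or $t2, $t2, 19 → $t2=14|19=31
add $t6, $t6, 4 → $t6=212+4=216
add $t3, $t3, 3 → $t3=14+3=17
cmp $t3, 20  (cmp 17,20)
blt L0: taken
lw $t2, 0($t6) → $t2=M[216]=11
or $t2, $t2, 19 → $t2=11|19=27
add $t6, $t6, 4 → $t6=216+4=220
add $t3, $t3, 3 → $t3=17+3=20
cmp $t3, 20  (cmp 20,20)
blt L0: not taken
halt.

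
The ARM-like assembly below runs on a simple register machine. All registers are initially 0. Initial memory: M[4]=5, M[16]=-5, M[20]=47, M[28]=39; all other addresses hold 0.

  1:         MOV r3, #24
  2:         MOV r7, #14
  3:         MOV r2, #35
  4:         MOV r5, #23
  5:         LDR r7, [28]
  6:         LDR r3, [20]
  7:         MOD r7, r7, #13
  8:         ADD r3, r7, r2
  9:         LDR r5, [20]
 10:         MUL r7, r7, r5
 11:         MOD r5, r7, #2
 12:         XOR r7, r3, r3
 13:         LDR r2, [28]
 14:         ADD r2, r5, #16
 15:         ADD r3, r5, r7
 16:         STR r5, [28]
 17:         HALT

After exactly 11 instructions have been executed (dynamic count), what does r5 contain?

0

after MOV r3, #24: r3=24
after MOV r7, #14: r7=14
after MOV r2, #35: r2=35
after MOV r5, #23: r5=23
after LDR r7, [28]: r7=M[28]=39
after LDR r3, [20]: r3=M[20]=47
after MOD r7, r7, #13: r7=39%13=0
after ADD r3, r7, r2: r3=0+35=35
after LDR r5, [20]: r5=M[20]=47
after MUL r7, r7, r5: r7=0*47=0
after MOD r5, r7, #2: r5=0%2=0
After step 11: r5 = 0.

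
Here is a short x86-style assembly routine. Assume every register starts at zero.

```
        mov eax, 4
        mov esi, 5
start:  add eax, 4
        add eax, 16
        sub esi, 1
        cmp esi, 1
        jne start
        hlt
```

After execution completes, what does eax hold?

84

eax=4
esi=5
eax=4+4=8
eax=8+16=24
esi=5-1=4
cmp esi, 1  (cmp 4,1)
jne start: taken
eax=24+4=28
eax=28+16=44
esi=4-1=3
cmp esi, 1  (cmp 3,1)
jne start: taken
eax=44+4=48
eax=48+16=64
esi=3-1=2
cmp esi, 1  (cmp 2,1)
jne start: taken
eax=64+4=68
eax=68+16=84
esi=2-1=1
cmp esi, 1  (cmp 1,1)
jne start: not taken
halt.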